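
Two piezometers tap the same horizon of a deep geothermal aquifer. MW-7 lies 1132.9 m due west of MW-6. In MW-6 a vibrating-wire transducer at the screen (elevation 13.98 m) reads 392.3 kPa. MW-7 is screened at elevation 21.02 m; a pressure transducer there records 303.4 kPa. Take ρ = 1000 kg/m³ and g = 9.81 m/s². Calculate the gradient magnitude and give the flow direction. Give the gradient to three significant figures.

i ≈ 0.00178; groundwater flows toward the west

Pressure head at MW-6: ψ = P/(ρg) = 392.3×1000 / (1000 × 9.81) = 39.99 m.
Total head at MW-6: h = z + ψ = 13.98 + 39.99 = 53.97 m.
Pressure head at MW-7: ψ = P/(ρg) = 303.4×1000 / (1000 × 9.81) = 30.93 m.
Total head at MW-7: h = z + ψ = 21.02 + 30.93 = 51.95 m.
Head difference: h(MW-6) − h(MW-7) = 53.97 − 51.95 = 2.02 m.
Hydraulic gradient: i = |Δh| / L = 2.02 / 1132.9 = 0.00178.
Flow is from higher to lower head: from MW-6 toward MW-7, i.e. toward the west.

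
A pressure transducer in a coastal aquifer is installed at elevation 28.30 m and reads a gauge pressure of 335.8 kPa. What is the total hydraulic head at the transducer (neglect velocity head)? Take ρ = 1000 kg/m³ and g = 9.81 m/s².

ψ = P/(ρg) = 335.8×1000 / (1000 × 9.81) = 34.23 m.
h = z + ψ = 28.30 + 34.23 = 62.53 m.

h ≈ 62.53 m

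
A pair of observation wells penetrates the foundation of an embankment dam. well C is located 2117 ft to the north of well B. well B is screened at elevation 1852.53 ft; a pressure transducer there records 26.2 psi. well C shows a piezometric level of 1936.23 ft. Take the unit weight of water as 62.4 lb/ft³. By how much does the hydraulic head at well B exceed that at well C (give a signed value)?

Δh ≈ -23.24 ft

Pressure head at well B: ψ = 144·P/γ = 144 × 26.2 / 62.4 = 60.46 ft.
Total head at well B: h = z + ψ = 1852.53 + 60.46 = 1912.99 ft.
Total head at well C: h = 1936.23 ft (water level in the piezometer is the total head).
Head difference: h(well B) − h(well C) = 1912.99 − 1936.23 = -23.24 ft.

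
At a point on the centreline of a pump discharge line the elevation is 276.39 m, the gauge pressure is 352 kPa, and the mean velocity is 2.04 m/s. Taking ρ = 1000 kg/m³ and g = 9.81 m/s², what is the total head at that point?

h ≈ 312.48 m

Pressure head ψ = P/(ρg) = 352×1000 / (1000 × 9.81) = 35.88 m.
Velocity head = v²/(2g) = 2.04² / (2 × 9.81) = 0.212 m.
h = z + ψ + v²/(2g) = 276.39 + 35.88 + 0.212 = 312.48 m.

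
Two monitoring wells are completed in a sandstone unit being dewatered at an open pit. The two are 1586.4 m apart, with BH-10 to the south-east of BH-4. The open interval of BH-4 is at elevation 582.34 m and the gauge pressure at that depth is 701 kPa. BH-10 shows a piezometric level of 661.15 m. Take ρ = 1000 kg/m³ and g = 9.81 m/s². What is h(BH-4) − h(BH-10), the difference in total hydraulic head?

Pressure head at BH-4: ψ = P/(ρg) = 701×1000 / (1000 × 9.81) = 71.46 m.
Total head at BH-4: h = z + ψ = 582.34 + 71.46 = 653.80 m.
Total head at BH-10: h = 661.15 m (water level in the piezometer is the total head).
Head difference: h(BH-4) − h(BH-10) = 653.80 − 661.15 = -7.35 m.

Δh ≈ -7.35 m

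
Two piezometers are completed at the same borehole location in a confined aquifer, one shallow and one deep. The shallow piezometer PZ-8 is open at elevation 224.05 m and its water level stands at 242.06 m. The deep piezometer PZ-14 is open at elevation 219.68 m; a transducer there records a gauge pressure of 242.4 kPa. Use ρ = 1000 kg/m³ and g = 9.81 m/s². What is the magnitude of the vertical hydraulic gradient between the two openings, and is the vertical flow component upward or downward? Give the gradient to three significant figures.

Total head at PZ-8: h = 242.06 m (water level in the standpipe).
Pressure head at PZ-14: ψ = P/(ρg) = 242.4×1000 / (1000 × 9.81) = 24.71 m.
Total head at PZ-14: h = z + ψ = 219.68 + 24.71 = 244.39 m.
Δh = h(PZ-8) − h(PZ-14) = 242.06 − 244.39 = -2.33 m.
Vertical separation Δz = 224.05 − 219.68 = 4.37 m.
|i_v| = |Δh| / Δz = 2.33 / 4.37 = 0.533.
Head is higher in the deep piezometer, so vertical flow is upward (discharge condition).

|i_v| ≈ 0.533; vertical flow is upward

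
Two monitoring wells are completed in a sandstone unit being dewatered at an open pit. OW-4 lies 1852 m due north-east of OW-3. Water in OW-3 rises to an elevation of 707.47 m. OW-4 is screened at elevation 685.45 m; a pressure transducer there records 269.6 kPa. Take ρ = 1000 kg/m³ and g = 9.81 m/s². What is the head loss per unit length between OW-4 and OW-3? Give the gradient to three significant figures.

i ≈ 0.00295 m/m

Total head at OW-3: h = 707.47 m (water level in the piezometer is the total head).
Pressure head at OW-4: ψ = P/(ρg) = 269.6×1000 / (1000 × 9.81) = 27.48 m.
Total head at OW-4: h = z + ψ = 685.45 + 27.48 = 712.93 m.
Head difference: h(OW-3) − h(OW-4) = 707.47 − 712.93 = -5.46 m.
Hydraulic gradient: i = |Δh| / L = 5.46 / 1852 = 0.00295.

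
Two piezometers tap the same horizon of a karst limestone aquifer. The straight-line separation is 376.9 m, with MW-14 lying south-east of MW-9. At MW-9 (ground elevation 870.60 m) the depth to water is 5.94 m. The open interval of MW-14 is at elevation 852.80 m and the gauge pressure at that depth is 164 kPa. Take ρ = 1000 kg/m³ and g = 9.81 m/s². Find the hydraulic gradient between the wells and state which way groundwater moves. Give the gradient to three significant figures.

i ≈ 0.0129; groundwater flows toward the north-west

Total head at MW-9: h = 870.60 − 5.94 = 864.66 m.
Pressure head at MW-14: ψ = P/(ρg) = 164×1000 / (1000 × 9.81) = 16.72 m.
Total head at MW-14: h = z + ψ = 852.80 + 16.72 = 869.52 m.
Head difference: h(MW-9) − h(MW-14) = 864.66 − 869.52 = -4.86 m.
Hydraulic gradient: i = |Δh| / L = 4.86 / 376.9 = 0.0129.
Flow is from higher to lower head: from MW-14 toward MW-9, i.e. toward the north-west.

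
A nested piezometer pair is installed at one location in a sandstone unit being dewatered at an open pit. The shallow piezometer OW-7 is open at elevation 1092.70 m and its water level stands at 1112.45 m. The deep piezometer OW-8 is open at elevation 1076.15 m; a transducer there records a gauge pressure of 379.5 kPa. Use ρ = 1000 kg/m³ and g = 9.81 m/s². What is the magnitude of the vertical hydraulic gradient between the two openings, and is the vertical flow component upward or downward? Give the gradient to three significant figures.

Total head at OW-7: h = 1112.45 m (water level in the standpipe).
Pressure head at OW-8: ψ = P/(ρg) = 379.5×1000 / (1000 × 9.81) = 38.69 m.
Total head at OW-8: h = z + ψ = 1076.15 + 38.69 = 1114.84 m.
Δh = h(OW-7) − h(OW-8) = 1112.45 − 1114.84 = -2.39 m.
Vertical separation Δz = 1092.70 − 1076.15 = 16.55 m.
|i_v| = |Δh| / Δz = 2.39 / 16.55 = 0.144.
Head is higher in the deep piezometer, so vertical flow is upward (discharge condition).

|i_v| ≈ 0.144; vertical flow is upward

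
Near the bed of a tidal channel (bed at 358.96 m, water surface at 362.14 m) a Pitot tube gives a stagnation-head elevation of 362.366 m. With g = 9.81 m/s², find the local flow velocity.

Near the bed, under hydrostatic conditions, the piezometric head (z + ψ) equals the free-surface elevation, 362.14 m.
Velocity head = total − piezometric = 362.366 − 362.14 = 0.226 m.
v = √(2g·h_v) = √(2 × 9.81 × 0.226) = 2.11 m/s.

v ≈ 2.11 m/s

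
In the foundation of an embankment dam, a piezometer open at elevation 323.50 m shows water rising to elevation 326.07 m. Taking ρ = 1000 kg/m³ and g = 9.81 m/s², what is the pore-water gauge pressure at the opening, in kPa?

P ≈ 25.2 kPa

Pressure head ψ = h − z = 326.07 − 323.50 = 2.57 m.
P = ρgψ = 1000 × 9.81 × 2.57 = 25212 Pa ≈ 25.2 kPa.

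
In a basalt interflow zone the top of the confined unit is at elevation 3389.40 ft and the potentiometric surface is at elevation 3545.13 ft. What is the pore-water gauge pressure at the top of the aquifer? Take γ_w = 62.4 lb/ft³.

P ≈ 67.5 psi

Pressure head at the aquifer top: ψ = h − z = 3545.13 − 3389.40 = 155.73 ft.
P = γψ/144 = 62.4 × 155.73 / 144 = 67.5 psi.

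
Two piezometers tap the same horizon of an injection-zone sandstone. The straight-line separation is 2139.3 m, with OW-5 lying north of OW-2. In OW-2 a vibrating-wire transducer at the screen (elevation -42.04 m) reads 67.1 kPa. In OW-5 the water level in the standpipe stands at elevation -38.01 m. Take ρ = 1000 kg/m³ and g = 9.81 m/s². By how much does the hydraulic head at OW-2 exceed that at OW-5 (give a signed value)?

Pressure head at OW-2: ψ = P/(ρg) = 67.1×1000 / (1000 × 9.81) = 6.84 m.
Total head at OW-2: h = z + ψ = -42.04 + 6.84 = -35.20 m.
Total head at OW-5: h = -38.01 m (water level in the piezometer is the total head).
Head difference: h(OW-2) − h(OW-5) = -35.20 − (-38.01) = 2.81 m.

Δh ≈ 2.81 m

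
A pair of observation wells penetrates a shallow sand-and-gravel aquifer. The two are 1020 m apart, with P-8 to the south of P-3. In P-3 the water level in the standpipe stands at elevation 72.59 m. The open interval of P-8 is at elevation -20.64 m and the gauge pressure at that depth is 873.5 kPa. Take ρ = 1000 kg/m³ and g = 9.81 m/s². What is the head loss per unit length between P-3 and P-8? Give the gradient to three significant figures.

i ≈ 0.00411 m/m

Total head at P-3: h = 72.59 m (water level in the piezometer is the total head).
Pressure head at P-8: ψ = P/(ρg) = 873.5×1000 / (1000 × 9.81) = 89.04 m.
Total head at P-8: h = z + ψ = -20.64 + 89.04 = 68.40 m.
Head difference: h(P-3) − h(P-8) = 72.59 − 68.40 = 4.19 m.
Hydraulic gradient: i = |Δh| / L = 4.19 / 1020 = 0.00411.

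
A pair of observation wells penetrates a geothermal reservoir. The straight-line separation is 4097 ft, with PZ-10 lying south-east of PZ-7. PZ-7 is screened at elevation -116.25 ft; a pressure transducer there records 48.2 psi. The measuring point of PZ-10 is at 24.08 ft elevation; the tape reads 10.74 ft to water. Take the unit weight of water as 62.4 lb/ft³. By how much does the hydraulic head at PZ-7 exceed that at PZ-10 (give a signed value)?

Pressure head at PZ-7: ψ = 144·P/γ = 144 × 48.2 / 62.4 = 111.23 ft.
Total head at PZ-7: h = z + ψ = -116.25 + 111.23 = -5.02 ft.
Total head at PZ-10: h = 24.08 − 10.74 = 13.34 ft.
Head difference: h(PZ-7) − h(PZ-10) = -5.02 − 13.34 = -18.36 ft.

Δh ≈ -18.36 ft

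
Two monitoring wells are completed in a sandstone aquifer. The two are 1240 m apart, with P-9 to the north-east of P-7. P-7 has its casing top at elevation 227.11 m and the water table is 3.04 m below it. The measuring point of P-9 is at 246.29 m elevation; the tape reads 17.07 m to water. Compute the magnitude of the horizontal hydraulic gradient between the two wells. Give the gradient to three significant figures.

i ≈ 0.00415

Total head at P-7: h = 227.11 − 3.04 = 224.07 m.
Total head at P-9: h = 246.29 − 17.07 = 229.22 m.
Head difference: h(P-7) − h(P-9) = 224.07 − 229.22 = -5.15 m.
Hydraulic gradient: i = |Δh| / L = 5.15 / 1240 = 0.00415.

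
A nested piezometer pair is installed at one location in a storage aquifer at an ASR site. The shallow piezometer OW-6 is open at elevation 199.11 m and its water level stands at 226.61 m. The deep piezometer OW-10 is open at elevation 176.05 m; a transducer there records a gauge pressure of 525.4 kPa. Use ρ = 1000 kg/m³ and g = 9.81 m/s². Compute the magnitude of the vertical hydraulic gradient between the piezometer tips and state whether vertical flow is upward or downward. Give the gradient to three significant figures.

|i_v| ≈ 0.130; vertical flow is upward

Total head at OW-6: h = 226.61 m (water level in the standpipe).
Pressure head at OW-10: ψ = P/(ρg) = 525.4×1000 / (1000 × 9.81) = 53.56 m.
Total head at OW-10: h = z + ψ = 176.05 + 53.56 = 229.61 m.
Δh = h(OW-6) − h(OW-10) = 226.61 − 229.61 = -3.00 m.
Vertical separation Δz = 199.11 − 176.05 = 23.06 m.
|i_v| = |Δh| / Δz = 3.00 / 23.06 = 0.130.
Head is higher in the deep piezometer, so vertical flow is upward (discharge condition).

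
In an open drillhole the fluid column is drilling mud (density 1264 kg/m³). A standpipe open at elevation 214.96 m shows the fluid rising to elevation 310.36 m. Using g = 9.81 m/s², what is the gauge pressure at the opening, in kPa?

Pressure head ψ = h − z = 310.36 − 214.96 = 95.40 m.
P = ρgψ = 1264 × 9.81 × 95.40 = 1182945 Pa ≈ 1180 kPa.

P ≈ 1180 kPa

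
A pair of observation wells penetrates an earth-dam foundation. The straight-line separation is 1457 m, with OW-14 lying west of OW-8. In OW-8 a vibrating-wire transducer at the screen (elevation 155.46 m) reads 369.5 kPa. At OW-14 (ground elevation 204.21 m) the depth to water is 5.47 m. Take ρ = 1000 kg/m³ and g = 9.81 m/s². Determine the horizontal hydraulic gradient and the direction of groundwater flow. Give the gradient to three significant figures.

Pressure head at OW-8: ψ = P/(ρg) = 369.5×1000 / (1000 × 9.81) = 37.67 m.
Total head at OW-8: h = z + ψ = 155.46 + 37.67 = 193.13 m.
Total head at OW-14: h = 204.21 − 5.47 = 198.74 m.
Head difference: h(OW-8) − h(OW-14) = 193.13 − 198.74 = -5.61 m.
Hydraulic gradient: i = |Δh| / L = 5.61 / 1457 = 0.00385.
Flow is from higher to lower head: from OW-14 toward OW-8, i.e. toward the east.

i ≈ 0.00385; groundwater flows toward the east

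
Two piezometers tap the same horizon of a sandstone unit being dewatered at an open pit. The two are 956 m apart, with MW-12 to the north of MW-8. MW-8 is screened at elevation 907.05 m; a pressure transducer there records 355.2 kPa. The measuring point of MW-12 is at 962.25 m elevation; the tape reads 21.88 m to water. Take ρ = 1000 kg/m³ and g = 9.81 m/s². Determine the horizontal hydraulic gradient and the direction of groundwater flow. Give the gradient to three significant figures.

Pressure head at MW-8: ψ = P/(ρg) = 355.2×1000 / (1000 × 9.81) = 36.21 m.
Total head at MW-8: h = z + ψ = 907.05 + 36.21 = 943.26 m.
Total head at MW-12: h = 962.25 − 21.88 = 940.37 m.
Head difference: h(MW-8) − h(MW-12) = 943.26 − 940.37 = 2.89 m.
Hydraulic gradient: i = |Δh| / L = 2.89 / 956 = 0.00302.
Flow is from higher to lower head: from MW-8 toward MW-12, i.e. toward the north.

i ≈ 0.00302; groundwater flows toward the north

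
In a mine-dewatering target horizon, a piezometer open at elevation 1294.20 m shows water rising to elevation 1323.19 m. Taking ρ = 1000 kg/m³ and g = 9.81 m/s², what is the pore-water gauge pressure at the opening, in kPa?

P ≈ 284 kPa

Pressure head ψ = h − z = 1323.19 − 1294.20 = 28.99 m.
P = ρgψ = 1000 × 9.81 × 28.99 = 284392 Pa ≈ 284 kPa.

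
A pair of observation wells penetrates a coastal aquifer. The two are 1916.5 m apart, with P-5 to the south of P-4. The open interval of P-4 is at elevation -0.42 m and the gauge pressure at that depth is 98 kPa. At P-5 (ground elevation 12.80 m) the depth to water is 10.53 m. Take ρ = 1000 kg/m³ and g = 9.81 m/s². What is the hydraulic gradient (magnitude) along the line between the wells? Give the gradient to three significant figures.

i ≈ 0.00381

Pressure head at P-4: ψ = P/(ρg) = 98×1000 / (1000 × 9.81) = 9.99 m.
Total head at P-4: h = z + ψ = -0.42 + 9.99 = 9.57 m.
Total head at P-5: h = 12.80 − 10.53 = 2.27 m.
Head difference: h(P-4) − h(P-5) = 9.57 − 2.27 = 7.30 m.
Hydraulic gradient: i = |Δh| / L = 7.30 / 1916.5 = 0.00381.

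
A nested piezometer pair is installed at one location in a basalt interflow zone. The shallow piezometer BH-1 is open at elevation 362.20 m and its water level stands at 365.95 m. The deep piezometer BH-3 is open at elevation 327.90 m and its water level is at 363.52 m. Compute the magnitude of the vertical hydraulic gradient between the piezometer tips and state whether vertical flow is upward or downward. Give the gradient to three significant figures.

|i_v| ≈ 0.0708; vertical flow is downward

Total head at BH-1: h = 365.95 m (water level in the standpipe).
Total head at BH-3: h = 363.52 m.
Δh = h(BH-1) − h(BH-3) = 365.95 − 363.52 = 2.43 m.
Vertical separation Δz = 362.20 − 327.90 = 34.30 m.
|i_v| = |Δh| / Δz = 2.43 / 34.30 = 0.0708.
Head is higher in the shallow piezometer, so vertical flow is downward (recharge condition).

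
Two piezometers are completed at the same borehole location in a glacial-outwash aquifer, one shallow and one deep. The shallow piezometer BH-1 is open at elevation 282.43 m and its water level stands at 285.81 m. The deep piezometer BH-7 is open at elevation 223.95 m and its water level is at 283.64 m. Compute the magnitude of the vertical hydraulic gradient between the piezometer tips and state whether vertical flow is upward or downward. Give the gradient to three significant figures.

|i_v| ≈ 0.0371; vertical flow is downward

Total head at BH-1: h = 285.81 m (water level in the standpipe).
Total head at BH-7: h = 283.64 m.
Δh = h(BH-1) − h(BH-7) = 285.81 − 283.64 = 2.17 m.
Vertical separation Δz = 282.43 − 223.95 = 58.48 m.
|i_v| = |Δh| / Δz = 2.17 / 58.48 = 0.0371.
Head is higher in the shallow piezometer, so vertical flow is downward (recharge condition).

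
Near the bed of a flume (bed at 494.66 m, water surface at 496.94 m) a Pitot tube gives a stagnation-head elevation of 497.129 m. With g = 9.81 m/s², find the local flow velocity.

v ≈ 1.93 m/s

Near the bed, under hydrostatic conditions, the piezometric head (z + ψ) equals the free-surface elevation, 496.94 m.
Velocity head = total − piezometric = 497.129 − 496.94 = 0.189 m.
v = √(2g·h_v) = √(2 × 9.81 × 0.189) = 1.93 m/s.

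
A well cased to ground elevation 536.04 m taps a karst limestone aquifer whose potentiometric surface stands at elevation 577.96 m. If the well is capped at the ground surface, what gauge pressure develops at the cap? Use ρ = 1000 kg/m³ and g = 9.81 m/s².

P ≈ 411 kPa

Head above the cap: Δh = 577.96 − 536.04 = 41.92 m.
P = ρgΔh = 1000 × 9.81 × 41.92 = 411235 Pa ≈ 411 kPa.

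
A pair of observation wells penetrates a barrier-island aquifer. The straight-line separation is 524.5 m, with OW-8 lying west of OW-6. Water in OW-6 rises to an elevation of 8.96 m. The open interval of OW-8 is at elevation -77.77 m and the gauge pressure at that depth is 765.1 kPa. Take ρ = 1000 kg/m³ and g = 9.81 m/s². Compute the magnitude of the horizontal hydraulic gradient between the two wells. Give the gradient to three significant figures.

i ≈ 0.0167

Total head at OW-6: h = 8.96 m (water level in the piezometer is the total head).
Pressure head at OW-8: ψ = P/(ρg) = 765.1×1000 / (1000 × 9.81) = 77.99 m.
Total head at OW-8: h = z + ψ = -77.77 + 77.99 = 0.22 m.
Head difference: h(OW-6) − h(OW-8) = 8.96 − 0.22 = 8.74 m.
Hydraulic gradient: i = |Δh| / L = 8.74 / 524.5 = 0.0167.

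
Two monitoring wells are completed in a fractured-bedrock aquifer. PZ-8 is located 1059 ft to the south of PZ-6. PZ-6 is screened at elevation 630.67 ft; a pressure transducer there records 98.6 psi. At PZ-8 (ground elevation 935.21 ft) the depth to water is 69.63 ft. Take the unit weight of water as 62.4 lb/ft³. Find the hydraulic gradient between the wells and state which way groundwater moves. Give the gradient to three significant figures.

i ≈ 0.00696; groundwater flows toward the north

Pressure head at PZ-6: ψ = 144·P/γ = 144 × 98.6 / 62.4 = 227.54 ft.
Total head at PZ-6: h = z + ψ = 630.67 + 227.54 = 858.21 ft.
Total head at PZ-8: h = 935.21 − 69.63 = 865.58 ft.
Head difference: h(PZ-6) − h(PZ-8) = 858.21 − 865.58 = -7.37 ft.
Hydraulic gradient: i = |Δh| / L = 7.37 / 1059 = 0.00696.
Flow is from higher to lower head: from PZ-8 toward PZ-6, i.e. toward the north.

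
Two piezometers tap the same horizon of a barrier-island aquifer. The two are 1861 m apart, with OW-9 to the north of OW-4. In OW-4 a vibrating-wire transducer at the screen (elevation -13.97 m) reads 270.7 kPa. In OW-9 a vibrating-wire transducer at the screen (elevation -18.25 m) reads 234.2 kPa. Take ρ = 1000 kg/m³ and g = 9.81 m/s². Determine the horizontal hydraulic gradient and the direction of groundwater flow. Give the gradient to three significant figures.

i ≈ 0.00430; groundwater flows toward the north

Pressure head at OW-4: ψ = P/(ρg) = 270.7×1000 / (1000 × 9.81) = 27.59 m.
Total head at OW-4: h = z + ψ = -13.97 + 27.59 = 13.62 m.
Pressure head at OW-9: ψ = P/(ρg) = 234.2×1000 / (1000 × 9.81) = 23.87 m.
Total head at OW-9: h = z + ψ = -18.25 + 23.87 = 5.62 m.
Head difference: h(OW-4) − h(OW-9) = 13.62 − 5.62 = 8.00 m.
Hydraulic gradient: i = |Δh| / L = 8.00 / 1861 = 0.00430.
Flow is from higher to lower head: from OW-4 toward OW-9, i.e. toward the north.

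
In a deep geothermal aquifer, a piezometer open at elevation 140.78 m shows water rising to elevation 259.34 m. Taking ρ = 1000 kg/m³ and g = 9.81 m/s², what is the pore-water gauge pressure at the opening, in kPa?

P ≈ 1160 kPa

Pressure head ψ = h − z = 259.34 − 140.78 = 118.56 m.
P = ρgψ = 1000 × 9.81 × 118.56 = 1163074 Pa ≈ 1160 kPa.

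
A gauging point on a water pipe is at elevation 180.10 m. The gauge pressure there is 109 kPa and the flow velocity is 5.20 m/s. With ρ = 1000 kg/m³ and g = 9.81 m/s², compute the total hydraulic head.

Pressure head ψ = P/(ρg) = 109×1000 / (1000 × 9.81) = 11.11 m.
Velocity head = v²/(2g) = 5.20² / (2 × 9.81) = 1.378 m.
h = z + ψ + v²/(2g) = 180.10 + 11.11 + 1.378 = 192.59 m.

h ≈ 192.59 m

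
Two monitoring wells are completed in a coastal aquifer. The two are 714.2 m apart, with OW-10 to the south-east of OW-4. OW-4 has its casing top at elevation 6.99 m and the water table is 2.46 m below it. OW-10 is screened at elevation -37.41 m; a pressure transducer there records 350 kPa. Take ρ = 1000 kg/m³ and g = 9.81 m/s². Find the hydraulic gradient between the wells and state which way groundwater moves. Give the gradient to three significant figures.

Total head at OW-4: h = 6.99 − 2.46 = 4.53 m.
Pressure head at OW-10: ψ = P/(ρg) = 350×1000 / (1000 × 9.81) = 35.68 m.
Total head at OW-10: h = z + ψ = -37.41 + 35.68 = -1.73 m.
Head difference: h(OW-4) − h(OW-10) = 4.53 − (-1.73) = 6.26 m.
Hydraulic gradient: i = |Δh| / L = 6.26 / 714.2 = 0.00877.
Flow is from higher to lower head: from OW-4 toward OW-10, i.e. toward the south-east.

i ≈ 0.00877; groundwater flows toward the south-east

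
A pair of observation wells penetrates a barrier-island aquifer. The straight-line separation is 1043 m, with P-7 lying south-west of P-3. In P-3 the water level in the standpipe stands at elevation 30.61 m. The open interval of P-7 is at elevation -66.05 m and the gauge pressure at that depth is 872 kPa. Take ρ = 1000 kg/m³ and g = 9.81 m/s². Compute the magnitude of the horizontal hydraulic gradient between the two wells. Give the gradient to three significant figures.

Total head at P-3: h = 30.61 m (water level in the piezometer is the total head).
Pressure head at P-7: ψ = P/(ρg) = 872×1000 / (1000 × 9.81) = 88.89 m.
Total head at P-7: h = z + ψ = -66.05 + 88.89 = 22.84 m.
Head difference: h(P-3) − h(P-7) = 30.61 − 22.84 = 7.77 m.
Hydraulic gradient: i = |Δh| / L = 7.77 / 1043 = 0.00745.

i ≈ 0.00745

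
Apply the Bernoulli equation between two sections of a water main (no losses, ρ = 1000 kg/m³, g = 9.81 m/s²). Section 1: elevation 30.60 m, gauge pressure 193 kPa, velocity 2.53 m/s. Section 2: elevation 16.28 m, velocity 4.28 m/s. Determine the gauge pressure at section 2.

Pressure head at 1: ψ₁ = P₁/(ρg) = 193×1000 / (1000 × 9.81) = 19.67 m.
Velocity heads: v₁²/2g = 2.53²/19.62 = 0.326 m; v₂²/2g = 4.28²/19.62 = 0.934 m.
Total head H = z₁ + ψ₁ + v₁²/2g = 30.60 + 19.67 + 0.326 = 50.60 m.
ψ₂ = H − z₂ − v₂²/2g = 50.60 − 16.28 − 0.934 = 33.39 m.
P₂ = ρgψ₂ = 1000 × 9.81 × 33.39 ≈ 328 kPa.

P₂ ≈ 328 kPa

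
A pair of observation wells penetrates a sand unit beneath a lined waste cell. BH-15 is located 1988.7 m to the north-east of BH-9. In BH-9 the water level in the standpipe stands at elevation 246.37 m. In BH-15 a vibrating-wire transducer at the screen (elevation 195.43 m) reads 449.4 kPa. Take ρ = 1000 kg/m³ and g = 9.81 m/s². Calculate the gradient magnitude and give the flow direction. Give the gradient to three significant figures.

i ≈ 0.00258; groundwater flows toward the north-east

Total head at BH-9: h = 246.37 m (water level in the piezometer is the total head).
Pressure head at BH-15: ψ = P/(ρg) = 449.4×1000 / (1000 × 9.81) = 45.81 m.
Total head at BH-15: h = z + ψ = 195.43 + 45.81 = 241.24 m.
Head difference: h(BH-9) − h(BH-15) = 246.37 − 241.24 = 5.13 m.
Hydraulic gradient: i = |Δh| / L = 5.13 / 1988.7 = 0.00258.
Flow is from higher to lower head: from BH-9 toward BH-15, i.e. toward the north-east.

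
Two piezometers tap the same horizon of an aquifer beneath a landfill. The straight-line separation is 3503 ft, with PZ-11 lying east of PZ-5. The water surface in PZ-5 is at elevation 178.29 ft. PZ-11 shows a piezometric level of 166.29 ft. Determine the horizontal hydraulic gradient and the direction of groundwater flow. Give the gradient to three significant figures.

i ≈ 0.00343; groundwater flows toward the east

Total head at PZ-5: h = 178.29 ft (water level in the piezometer is the total head).
Total head at PZ-11: h = 166.29 ft (water level in the piezometer is the total head).
Head difference: h(PZ-5) − h(PZ-11) = 178.29 − 166.29 = 12.00 ft.
Hydraulic gradient: i = |Δh| / L = 12.00 / 3503 = 0.00343.
Flow is from higher to lower head: from PZ-5 toward PZ-11, i.e. toward the east.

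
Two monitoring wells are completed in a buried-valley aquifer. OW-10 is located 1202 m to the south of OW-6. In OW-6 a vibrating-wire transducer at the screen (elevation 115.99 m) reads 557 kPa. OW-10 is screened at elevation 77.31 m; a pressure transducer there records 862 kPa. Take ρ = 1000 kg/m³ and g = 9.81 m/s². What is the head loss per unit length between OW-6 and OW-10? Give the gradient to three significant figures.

Pressure head at OW-6: ψ = P/(ρg) = 557×1000 / (1000 × 9.81) = 56.78 m.
Total head at OW-6: h = z + ψ = 115.99 + 56.78 = 172.77 m.
Pressure head at OW-10: ψ = P/(ρg) = 862×1000 / (1000 × 9.81) = 87.87 m.
Total head at OW-10: h = z + ψ = 77.31 + 87.87 = 165.18 m.
Head difference: h(OW-6) − h(OW-10) = 172.77 − 165.18 = 7.59 m.
Hydraulic gradient: i = |Δh| / L = 7.59 / 1202 = 0.00631.

i ≈ 0.00631 m/m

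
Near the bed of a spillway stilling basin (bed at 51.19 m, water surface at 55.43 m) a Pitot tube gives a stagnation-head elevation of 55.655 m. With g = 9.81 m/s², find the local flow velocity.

Near the bed, under hydrostatic conditions, the piezometric head (z + ψ) equals the free-surface elevation, 55.43 m.
Velocity head = total − piezometric = 55.655 − 55.43 = 0.225 m.
v = √(2g·h_v) = √(2 × 9.81 × 0.225) = 2.10 m/s.

v ≈ 2.10 m/s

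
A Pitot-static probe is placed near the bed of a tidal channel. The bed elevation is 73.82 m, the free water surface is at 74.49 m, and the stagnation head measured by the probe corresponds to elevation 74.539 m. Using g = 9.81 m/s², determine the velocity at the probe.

v ≈ 0.980 m/s

Near the bed, under hydrostatic conditions, the piezometric head (z + ψ) equals the free-surface elevation, 74.49 m.
Velocity head = total − piezometric = 74.539 − 74.49 = 0.049 m.
v = √(2g·h_v) = √(2 × 9.81 × 0.049) = 0.980 m/s.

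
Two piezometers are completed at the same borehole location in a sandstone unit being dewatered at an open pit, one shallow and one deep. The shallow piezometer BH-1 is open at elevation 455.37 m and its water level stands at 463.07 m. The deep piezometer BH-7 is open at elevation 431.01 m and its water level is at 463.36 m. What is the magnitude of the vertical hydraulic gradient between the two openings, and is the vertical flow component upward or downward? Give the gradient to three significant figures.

Total head at BH-1: h = 463.07 m (water level in the standpipe).
Total head at BH-7: h = 463.36 m.
Δh = h(BH-1) − h(BH-7) = 463.07 − 463.36 = -0.29 m.
Vertical separation Δz = 455.37 − 431.01 = 24.36 m.
|i_v| = |Δh| / Δz = 0.29 / 24.36 = 0.0119.
Head is higher in the deep piezometer, so vertical flow is upward (discharge condition).

|i_v| ≈ 0.0119; vertical flow is upward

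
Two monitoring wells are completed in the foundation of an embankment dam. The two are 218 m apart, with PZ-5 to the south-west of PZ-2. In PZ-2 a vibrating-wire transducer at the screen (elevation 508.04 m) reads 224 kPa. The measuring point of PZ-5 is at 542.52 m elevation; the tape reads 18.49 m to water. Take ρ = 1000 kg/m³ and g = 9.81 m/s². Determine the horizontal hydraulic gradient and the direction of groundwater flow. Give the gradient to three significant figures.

Pressure head at PZ-2: ψ = P/(ρg) = 224×1000 / (1000 × 9.81) = 22.83 m.
Total head at PZ-2: h = z + ψ = 508.04 + 22.83 = 530.87 m.
Total head at PZ-5: h = 542.52 − 18.49 = 524.03 m.
Head difference: h(PZ-2) − h(PZ-5) = 530.87 − 524.03 = 6.84 m.
Hydraulic gradient: i = |Δh| / L = 6.84 / 218 = 0.0314.
Flow is from higher to lower head: from PZ-2 toward PZ-5, i.e. toward the south-west.

i ≈ 0.0314; groundwater flows toward the south-west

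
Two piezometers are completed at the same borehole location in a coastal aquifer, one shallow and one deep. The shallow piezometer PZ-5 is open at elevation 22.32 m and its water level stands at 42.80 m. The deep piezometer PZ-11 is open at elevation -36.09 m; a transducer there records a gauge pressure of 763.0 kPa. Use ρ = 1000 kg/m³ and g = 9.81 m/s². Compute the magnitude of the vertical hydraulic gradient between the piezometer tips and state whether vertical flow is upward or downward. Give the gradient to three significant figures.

|i_v| ≈ 0.0190; vertical flow is downward

Total head at PZ-5: h = 42.80 m (water level in the standpipe).
Pressure head at PZ-11: ψ = P/(ρg) = 763.0×1000 / (1000 × 9.81) = 77.78 m.
Total head at PZ-11: h = z + ψ = -36.09 + 77.78 = 41.69 m.
Δh = h(PZ-5) − h(PZ-11) = 42.80 − 41.69 = 1.11 m.
Vertical separation Δz = 22.32 − (-36.09) = 58.41 m.
|i_v| = |Δh| / Δz = 1.11 / 58.41 = 0.0190.
Head is higher in the shallow piezometer, so vertical flow is downward (recharge condition).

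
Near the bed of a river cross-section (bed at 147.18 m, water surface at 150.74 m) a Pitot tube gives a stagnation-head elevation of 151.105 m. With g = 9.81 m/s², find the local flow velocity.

Near the bed, under hydrostatic conditions, the piezometric head (z + ψ) equals the free-surface elevation, 150.74 m.
Velocity head = total − piezometric = 151.105 − 150.74 = 0.365 m.
v = √(2g·h_v) = √(2 × 9.81 × 0.365) = 2.68 m/s.

v ≈ 2.68 m/s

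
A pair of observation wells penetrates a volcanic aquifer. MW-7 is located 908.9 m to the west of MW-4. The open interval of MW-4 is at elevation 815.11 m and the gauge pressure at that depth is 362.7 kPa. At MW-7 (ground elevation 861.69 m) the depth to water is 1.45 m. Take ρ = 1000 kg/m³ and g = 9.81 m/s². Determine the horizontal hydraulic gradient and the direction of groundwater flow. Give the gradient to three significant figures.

i ≈ 0.00898; groundwater flows toward the east

Pressure head at MW-4: ψ = P/(ρg) = 362.7×1000 / (1000 × 9.81) = 36.97 m.
Total head at MW-4: h = z + ψ = 815.11 + 36.97 = 852.08 m.
Total head at MW-7: h = 861.69 − 1.45 = 860.24 m.
Head difference: h(MW-4) − h(MW-7) = 852.08 − 860.24 = -8.16 m.
Hydraulic gradient: i = |Δh| / L = 8.16 / 908.9 = 0.00898.
Flow is from higher to lower head: from MW-7 toward MW-4, i.e. toward the east.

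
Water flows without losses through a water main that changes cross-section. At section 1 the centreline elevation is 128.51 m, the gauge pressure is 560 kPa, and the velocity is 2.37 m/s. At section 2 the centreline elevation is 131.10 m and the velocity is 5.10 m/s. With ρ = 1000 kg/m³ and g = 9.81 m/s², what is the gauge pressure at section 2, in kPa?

P₂ ≈ 524 kPa

Pressure head at 1: ψ₁ = P₁/(ρg) = 560×1000 / (1000 × 9.81) = 57.08 m.
Velocity heads: v₁²/2g = 2.37²/19.62 = 0.286 m; v₂²/2g = 5.10²/19.62 = 1.326 m.
Total head H = z₁ + ψ₁ + v₁²/2g = 128.51 + 57.08 + 0.286 = 185.88 m.
ψ₂ = H − z₂ − v₂²/2g = 185.88 − 131.10 − 1.326 = 53.45 m.
P₂ = ρgψ₂ = 1000 × 9.81 × 53.45 ≈ 524 kPa.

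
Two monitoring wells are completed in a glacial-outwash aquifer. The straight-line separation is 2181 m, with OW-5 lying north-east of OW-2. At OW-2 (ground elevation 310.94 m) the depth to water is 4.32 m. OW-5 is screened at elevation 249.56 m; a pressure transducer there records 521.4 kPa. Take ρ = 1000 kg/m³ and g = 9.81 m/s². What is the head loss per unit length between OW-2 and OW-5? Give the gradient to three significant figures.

Total head at OW-2: h = 310.94 − 4.32 = 306.62 m.
Pressure head at OW-5: ψ = P/(ρg) = 521.4×1000 / (1000 × 9.81) = 53.15 m.
Total head at OW-5: h = z + ψ = 249.56 + 53.15 = 302.71 m.
Head difference: h(OW-2) − h(OW-5) = 306.62 − 302.71 = 3.91 m.
Hydraulic gradient: i = |Δh| / L = 3.91 / 2181 = 0.00179.

i ≈ 0.00179 m/m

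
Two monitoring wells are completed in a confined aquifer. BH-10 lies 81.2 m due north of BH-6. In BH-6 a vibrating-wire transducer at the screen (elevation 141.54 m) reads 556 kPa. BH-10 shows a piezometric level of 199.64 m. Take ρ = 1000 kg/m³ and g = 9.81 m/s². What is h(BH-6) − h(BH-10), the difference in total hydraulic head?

Pressure head at BH-6: ψ = P/(ρg) = 556×1000 / (1000 × 9.81) = 56.68 m.
Total head at BH-6: h = z + ψ = 141.54 + 56.68 = 198.22 m.
Total head at BH-10: h = 199.64 m (water level in the piezometer is the total head).
Head difference: h(BH-6) − h(BH-10) = 198.22 − 199.64 = -1.42 m.

Δh ≈ -1.42 m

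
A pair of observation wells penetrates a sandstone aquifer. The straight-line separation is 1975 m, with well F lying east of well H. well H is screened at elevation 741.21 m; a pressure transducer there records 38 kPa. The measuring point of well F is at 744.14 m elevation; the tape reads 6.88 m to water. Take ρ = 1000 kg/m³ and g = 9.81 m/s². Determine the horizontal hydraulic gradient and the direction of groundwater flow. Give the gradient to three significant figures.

Pressure head at well H: ψ = P/(ρg) = 38×1000 / (1000 × 9.81) = 3.87 m.
Total head at well H: h = z + ψ = 741.21 + 3.87 = 745.08 m.
Total head at well F: h = 744.14 − 6.88 = 737.26 m.
Head difference: h(well H) − h(well F) = 745.08 − 737.26 = 7.82 m.
Hydraulic gradient: i = |Δh| / L = 7.82 / 1975 = 0.00396.
Flow is from higher to lower head: from well H toward well F, i.e. toward the east.

i ≈ 0.00396; groundwater flows toward the east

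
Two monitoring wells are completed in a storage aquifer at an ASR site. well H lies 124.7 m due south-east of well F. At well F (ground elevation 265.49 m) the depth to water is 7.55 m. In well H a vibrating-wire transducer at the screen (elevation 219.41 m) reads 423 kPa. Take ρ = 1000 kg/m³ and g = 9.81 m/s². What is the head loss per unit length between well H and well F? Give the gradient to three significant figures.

i ≈ 0.0368 m/m

Total head at well F: h = 265.49 − 7.55 = 257.94 m.
Pressure head at well H: ψ = P/(ρg) = 423×1000 / (1000 × 9.81) = 43.12 m.
Total head at well H: h = z + ψ = 219.41 + 43.12 = 262.53 m.
Head difference: h(well F) − h(well H) = 257.94 − 262.53 = -4.59 m.
Hydraulic gradient: i = |Δh| / L = 4.59 / 124.7 = 0.0368.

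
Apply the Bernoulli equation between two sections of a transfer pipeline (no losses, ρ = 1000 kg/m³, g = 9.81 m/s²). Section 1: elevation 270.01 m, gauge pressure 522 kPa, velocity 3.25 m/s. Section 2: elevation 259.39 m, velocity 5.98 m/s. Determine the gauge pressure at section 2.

Pressure head at 1: ψ₁ = P₁/(ρg) = 522×1000 / (1000 × 9.81) = 53.21 m.
Velocity heads: v₁²/2g = 3.25²/19.62 = 0.538 m; v₂²/2g = 5.98²/19.62 = 1.823 m.
Total head H = z₁ + ψ₁ + v₁²/2g = 270.01 + 53.21 + 0.538 = 323.76 m.
ψ₂ = H − z₂ − v₂²/2g = 323.76 − 259.39 − 1.823 = 62.55 m.
P₂ = ρgψ₂ = 1000 × 9.81 × 62.55 ≈ 614 kPa.

P₂ ≈ 614 kPa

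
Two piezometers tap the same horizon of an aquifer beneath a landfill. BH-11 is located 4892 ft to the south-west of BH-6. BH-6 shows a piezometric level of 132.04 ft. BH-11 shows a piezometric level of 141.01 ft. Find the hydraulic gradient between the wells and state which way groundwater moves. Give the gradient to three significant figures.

Total head at BH-6: h = 132.04 ft (water level in the piezometer is the total head).
Total head at BH-11: h = 141.01 ft (water level in the piezometer is the total head).
Head difference: h(BH-6) − h(BH-11) = 132.04 − 141.01 = -8.97 ft.
Hydraulic gradient: i = |Δh| / L = 8.97 / 4892 = 0.00183.
Flow is from higher to lower head: from BH-11 toward BH-6, i.e. toward the north-east.

i ≈ 0.00183; groundwater flows toward the north-east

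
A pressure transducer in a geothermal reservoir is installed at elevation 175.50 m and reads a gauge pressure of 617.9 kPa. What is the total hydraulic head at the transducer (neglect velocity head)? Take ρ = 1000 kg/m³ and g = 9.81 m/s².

h ≈ 238.49 m

ψ = P/(ρg) = 617.9×1000 / (1000 × 9.81) = 62.99 m.
h = z + ψ = 175.50 + 62.99 = 238.49 m.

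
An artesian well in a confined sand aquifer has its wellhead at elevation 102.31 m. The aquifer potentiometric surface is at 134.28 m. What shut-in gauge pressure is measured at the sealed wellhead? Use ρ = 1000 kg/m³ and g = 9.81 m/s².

Head above the cap: Δh = 134.28 − 102.31 = 31.97 m.
P = ρgΔh = 1000 × 9.81 × 31.97 = 313626 Pa ≈ 314 kPa.

P ≈ 314 kPa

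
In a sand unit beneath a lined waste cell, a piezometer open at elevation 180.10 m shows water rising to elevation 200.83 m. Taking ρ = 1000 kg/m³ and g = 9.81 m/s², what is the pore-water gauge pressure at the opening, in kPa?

Pressure head ψ = h − z = 200.83 − 180.10 = 20.73 m.
P = ρgψ = 1000 × 9.81 × 20.73 = 203361 Pa ≈ 203 kPa.

P ≈ 203 kPa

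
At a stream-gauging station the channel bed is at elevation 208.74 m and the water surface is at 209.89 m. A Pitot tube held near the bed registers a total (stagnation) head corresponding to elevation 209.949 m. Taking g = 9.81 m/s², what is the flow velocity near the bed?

Near the bed, under hydrostatic conditions, the piezometric head (z + ψ) equals the free-surface elevation, 209.89 m.
Velocity head = total − piezometric = 209.949 − 209.89 = 0.059 m.
v = √(2g·h_v) = √(2 × 9.81 × 0.059) = 1.08 m/s.

v ≈ 1.08 m/s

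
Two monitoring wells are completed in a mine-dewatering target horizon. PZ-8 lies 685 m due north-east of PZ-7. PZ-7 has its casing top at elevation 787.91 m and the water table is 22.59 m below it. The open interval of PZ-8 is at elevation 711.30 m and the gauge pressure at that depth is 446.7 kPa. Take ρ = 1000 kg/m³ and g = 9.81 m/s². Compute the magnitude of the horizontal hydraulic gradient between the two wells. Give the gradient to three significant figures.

Total head at PZ-7: h = 787.91 − 22.59 = 765.32 m.
Pressure head at PZ-8: ψ = P/(ρg) = 446.7×1000 / (1000 × 9.81) = 45.54 m.
Total head at PZ-8: h = z + ψ = 711.30 + 45.54 = 756.84 m.
Head difference: h(PZ-7) − h(PZ-8) = 765.32 − 756.84 = 8.48 m.
Hydraulic gradient: i = |Δh| / L = 8.48 / 685 = 0.0124.

i ≈ 0.0124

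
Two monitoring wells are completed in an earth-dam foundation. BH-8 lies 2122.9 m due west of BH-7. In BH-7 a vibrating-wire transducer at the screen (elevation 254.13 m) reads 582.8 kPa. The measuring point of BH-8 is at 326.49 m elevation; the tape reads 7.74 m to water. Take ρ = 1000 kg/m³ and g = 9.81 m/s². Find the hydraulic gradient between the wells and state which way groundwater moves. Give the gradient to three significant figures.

Pressure head at BH-7: ψ = P/(ρg) = 582.8×1000 / (1000 × 9.81) = 59.41 m.
Total head at BH-7: h = z + ψ = 254.13 + 59.41 = 313.54 m.
Total head at BH-8: h = 326.49 − 7.74 = 318.75 m.
Head difference: h(BH-7) − h(BH-8) = 313.54 − 318.75 = -5.21 m.
Hydraulic gradient: i = |Δh| / L = 5.21 / 2122.9 = 0.00245.
Flow is from higher to lower head: from BH-8 toward BH-7, i.e. toward the east.

i ≈ 0.00245; groundwater flows toward the east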